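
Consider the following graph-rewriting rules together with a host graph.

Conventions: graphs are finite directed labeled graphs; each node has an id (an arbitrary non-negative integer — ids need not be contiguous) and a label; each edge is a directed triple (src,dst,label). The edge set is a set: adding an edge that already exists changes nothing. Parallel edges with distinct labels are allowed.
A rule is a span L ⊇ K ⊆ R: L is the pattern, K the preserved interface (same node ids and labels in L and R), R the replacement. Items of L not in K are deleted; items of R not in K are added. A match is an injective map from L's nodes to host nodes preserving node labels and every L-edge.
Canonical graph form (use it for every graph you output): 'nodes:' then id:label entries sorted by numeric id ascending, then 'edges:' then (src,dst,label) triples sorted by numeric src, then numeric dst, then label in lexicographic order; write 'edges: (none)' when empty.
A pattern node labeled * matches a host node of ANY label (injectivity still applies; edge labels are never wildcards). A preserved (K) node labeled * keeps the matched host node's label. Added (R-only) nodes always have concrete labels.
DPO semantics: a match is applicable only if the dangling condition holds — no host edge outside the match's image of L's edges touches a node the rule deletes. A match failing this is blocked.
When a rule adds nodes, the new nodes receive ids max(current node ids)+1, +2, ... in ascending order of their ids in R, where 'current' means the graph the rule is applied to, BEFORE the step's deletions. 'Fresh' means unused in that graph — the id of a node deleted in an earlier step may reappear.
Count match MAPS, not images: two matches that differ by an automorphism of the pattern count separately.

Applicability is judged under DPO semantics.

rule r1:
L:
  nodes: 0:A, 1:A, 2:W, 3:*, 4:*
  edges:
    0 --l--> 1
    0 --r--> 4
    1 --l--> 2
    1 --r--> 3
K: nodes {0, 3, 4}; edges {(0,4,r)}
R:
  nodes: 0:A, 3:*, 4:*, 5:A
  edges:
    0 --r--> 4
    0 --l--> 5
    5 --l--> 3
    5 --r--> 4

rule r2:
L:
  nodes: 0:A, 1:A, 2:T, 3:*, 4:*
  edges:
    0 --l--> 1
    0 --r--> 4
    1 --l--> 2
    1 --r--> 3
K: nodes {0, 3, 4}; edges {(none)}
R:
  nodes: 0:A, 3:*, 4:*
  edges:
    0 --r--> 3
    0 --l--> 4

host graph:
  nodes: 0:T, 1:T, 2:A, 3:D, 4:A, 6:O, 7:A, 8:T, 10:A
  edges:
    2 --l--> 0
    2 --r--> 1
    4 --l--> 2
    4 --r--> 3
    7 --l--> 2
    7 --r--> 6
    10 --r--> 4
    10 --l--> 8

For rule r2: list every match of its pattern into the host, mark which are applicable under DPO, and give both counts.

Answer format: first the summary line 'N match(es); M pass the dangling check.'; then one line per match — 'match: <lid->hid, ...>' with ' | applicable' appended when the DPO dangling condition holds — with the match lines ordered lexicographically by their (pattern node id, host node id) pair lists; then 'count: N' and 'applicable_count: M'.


2 match(es); 0 pass the dangling check.
match: 0->4, 1->2, 2->0, 3->1, 4->3
match: 0->7, 1->2, 2->0, 3->1, 4->6
count: 2
applicable_count: 0


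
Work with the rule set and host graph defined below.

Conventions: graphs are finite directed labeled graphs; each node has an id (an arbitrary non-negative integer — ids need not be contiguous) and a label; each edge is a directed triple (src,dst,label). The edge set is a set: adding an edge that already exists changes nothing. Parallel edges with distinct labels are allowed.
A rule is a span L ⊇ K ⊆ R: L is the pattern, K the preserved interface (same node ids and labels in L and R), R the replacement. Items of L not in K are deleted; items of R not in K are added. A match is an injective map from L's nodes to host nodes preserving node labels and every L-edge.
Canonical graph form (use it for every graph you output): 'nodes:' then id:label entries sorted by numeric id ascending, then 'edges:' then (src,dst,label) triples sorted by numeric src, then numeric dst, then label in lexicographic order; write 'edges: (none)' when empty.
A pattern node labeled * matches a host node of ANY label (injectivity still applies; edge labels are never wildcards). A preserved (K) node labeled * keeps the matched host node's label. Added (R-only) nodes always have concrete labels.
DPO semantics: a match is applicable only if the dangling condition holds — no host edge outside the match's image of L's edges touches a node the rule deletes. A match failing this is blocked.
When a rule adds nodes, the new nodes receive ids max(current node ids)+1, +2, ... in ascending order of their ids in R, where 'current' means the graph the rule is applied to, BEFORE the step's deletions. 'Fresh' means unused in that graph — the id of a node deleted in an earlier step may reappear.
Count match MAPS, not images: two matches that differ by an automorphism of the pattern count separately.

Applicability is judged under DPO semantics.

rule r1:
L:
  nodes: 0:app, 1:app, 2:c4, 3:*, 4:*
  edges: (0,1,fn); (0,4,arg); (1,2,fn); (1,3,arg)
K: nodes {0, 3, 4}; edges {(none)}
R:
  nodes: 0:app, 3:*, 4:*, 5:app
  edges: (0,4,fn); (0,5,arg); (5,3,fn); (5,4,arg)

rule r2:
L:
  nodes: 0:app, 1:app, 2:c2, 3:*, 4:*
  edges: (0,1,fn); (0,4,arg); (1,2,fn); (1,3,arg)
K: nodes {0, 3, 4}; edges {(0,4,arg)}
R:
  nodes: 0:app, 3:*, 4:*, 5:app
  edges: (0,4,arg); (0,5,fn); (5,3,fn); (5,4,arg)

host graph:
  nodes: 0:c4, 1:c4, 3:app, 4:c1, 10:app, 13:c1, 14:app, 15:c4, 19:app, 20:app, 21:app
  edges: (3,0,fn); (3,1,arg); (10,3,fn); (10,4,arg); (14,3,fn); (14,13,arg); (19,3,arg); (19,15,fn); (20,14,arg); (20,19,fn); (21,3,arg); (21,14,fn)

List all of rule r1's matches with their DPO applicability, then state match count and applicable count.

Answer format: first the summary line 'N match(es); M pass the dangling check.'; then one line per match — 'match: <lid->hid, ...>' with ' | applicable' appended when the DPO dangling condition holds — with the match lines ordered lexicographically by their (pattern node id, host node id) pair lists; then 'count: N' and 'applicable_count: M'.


3 match(es); 1 pass the dangling check.
match: 0->10, 1->3, 2->0, 3->1, 4->4
match: 0->14, 1->3, 2->0, 3->1, 4->13
match: 0->20, 1->19, 2->15, 3->3, 4->14 | applicable
count: 3
applicable_count: 1


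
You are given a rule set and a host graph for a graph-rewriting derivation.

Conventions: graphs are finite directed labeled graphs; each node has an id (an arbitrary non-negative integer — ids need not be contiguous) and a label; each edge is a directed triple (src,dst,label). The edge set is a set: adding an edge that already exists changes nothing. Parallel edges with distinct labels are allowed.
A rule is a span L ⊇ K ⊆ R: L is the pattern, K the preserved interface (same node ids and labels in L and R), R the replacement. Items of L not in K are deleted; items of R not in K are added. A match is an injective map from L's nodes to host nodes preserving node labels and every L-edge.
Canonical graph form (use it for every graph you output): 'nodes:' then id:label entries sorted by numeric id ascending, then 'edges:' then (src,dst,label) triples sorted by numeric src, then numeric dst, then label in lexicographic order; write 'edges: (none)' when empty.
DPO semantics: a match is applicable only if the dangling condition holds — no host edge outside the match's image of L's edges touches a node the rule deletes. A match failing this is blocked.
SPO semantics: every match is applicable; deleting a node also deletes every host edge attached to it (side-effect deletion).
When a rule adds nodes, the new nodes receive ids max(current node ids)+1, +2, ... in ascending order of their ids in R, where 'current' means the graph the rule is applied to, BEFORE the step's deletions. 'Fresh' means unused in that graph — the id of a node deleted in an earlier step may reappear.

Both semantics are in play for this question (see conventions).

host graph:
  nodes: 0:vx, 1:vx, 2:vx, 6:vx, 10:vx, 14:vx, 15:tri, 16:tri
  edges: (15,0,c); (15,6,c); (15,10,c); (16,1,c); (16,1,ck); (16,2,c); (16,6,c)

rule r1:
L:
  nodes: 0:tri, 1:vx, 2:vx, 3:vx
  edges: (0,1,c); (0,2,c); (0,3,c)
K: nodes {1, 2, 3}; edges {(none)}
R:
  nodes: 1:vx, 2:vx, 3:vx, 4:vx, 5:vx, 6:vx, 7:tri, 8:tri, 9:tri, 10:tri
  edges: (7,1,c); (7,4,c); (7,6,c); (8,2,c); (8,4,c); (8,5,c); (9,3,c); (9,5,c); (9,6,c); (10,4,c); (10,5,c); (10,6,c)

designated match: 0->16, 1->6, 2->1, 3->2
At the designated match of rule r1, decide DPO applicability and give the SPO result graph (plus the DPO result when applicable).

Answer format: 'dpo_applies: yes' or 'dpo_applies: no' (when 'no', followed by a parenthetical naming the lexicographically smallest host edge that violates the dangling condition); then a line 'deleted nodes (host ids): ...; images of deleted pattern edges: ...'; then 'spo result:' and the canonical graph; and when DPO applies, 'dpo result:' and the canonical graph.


dpo_applies: no
(the rule deletes node 16, which keeps host edge (16,1,ck) outside the match image — the dangling condition fails, DPO blocks; SPO proceeds and side-deletes such edges)
deleted nodes (host ids): 16; images of deleted pattern edges: (16,1,c); (16,2,c); (16,6,c)
spo result:
nodes: 0:vx, 1:vx, 2:vx, 6:vx, 10:vx, 14:vx, 15:tri, 17:vx, 18:vx, 19:vx, 20:tri, 21:tri, 22:tri, 23:tri
edges: (15,0,c); (15,6,c); (15,10,c); (20,6,c); (20,17,c); (20,19,c); (21,1,c); (21,17,c); (21,18,c); (22,2,c); (22,18,c); (22,19,c); (23,17,c); (23,18,c); (23,19,c)


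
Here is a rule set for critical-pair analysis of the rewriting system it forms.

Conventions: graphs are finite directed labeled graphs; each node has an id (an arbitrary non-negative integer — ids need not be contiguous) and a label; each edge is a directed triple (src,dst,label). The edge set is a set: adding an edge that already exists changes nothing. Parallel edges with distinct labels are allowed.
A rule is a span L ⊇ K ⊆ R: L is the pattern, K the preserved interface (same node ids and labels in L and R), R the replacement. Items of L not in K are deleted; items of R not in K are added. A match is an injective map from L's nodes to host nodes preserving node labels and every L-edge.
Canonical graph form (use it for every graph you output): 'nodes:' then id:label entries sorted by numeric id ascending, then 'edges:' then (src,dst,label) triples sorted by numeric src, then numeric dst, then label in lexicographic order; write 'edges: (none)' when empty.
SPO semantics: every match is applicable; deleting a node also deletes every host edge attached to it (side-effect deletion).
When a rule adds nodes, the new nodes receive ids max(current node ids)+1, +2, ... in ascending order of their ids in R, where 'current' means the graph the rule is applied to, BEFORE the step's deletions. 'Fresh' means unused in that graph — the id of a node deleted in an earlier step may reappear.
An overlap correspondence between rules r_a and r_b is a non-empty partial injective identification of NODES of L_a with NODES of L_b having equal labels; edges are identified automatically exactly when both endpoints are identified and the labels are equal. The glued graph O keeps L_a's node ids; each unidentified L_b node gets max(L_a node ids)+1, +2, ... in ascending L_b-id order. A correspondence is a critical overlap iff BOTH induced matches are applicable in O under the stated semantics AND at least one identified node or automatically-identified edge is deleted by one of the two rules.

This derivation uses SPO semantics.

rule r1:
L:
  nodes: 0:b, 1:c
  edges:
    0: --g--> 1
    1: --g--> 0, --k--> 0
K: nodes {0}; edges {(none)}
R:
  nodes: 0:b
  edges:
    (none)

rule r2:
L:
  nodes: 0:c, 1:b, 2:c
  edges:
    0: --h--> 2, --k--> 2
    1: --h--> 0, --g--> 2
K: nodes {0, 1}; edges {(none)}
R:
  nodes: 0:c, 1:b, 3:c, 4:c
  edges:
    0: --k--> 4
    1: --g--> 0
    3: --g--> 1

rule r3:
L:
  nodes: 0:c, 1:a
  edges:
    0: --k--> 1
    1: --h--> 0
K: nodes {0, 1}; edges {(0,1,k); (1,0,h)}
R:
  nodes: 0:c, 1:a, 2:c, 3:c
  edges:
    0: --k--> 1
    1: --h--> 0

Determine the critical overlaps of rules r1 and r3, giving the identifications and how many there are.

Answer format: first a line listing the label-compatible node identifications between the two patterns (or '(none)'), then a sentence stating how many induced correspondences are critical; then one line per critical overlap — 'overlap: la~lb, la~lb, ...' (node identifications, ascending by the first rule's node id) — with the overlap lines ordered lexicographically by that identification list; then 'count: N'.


label-compatible node identifications between L(r1) and L(r3): 1~0
1 of the induced correspondences is a critical overlap of r1 and r3.
overlap: 1~0
count: 1


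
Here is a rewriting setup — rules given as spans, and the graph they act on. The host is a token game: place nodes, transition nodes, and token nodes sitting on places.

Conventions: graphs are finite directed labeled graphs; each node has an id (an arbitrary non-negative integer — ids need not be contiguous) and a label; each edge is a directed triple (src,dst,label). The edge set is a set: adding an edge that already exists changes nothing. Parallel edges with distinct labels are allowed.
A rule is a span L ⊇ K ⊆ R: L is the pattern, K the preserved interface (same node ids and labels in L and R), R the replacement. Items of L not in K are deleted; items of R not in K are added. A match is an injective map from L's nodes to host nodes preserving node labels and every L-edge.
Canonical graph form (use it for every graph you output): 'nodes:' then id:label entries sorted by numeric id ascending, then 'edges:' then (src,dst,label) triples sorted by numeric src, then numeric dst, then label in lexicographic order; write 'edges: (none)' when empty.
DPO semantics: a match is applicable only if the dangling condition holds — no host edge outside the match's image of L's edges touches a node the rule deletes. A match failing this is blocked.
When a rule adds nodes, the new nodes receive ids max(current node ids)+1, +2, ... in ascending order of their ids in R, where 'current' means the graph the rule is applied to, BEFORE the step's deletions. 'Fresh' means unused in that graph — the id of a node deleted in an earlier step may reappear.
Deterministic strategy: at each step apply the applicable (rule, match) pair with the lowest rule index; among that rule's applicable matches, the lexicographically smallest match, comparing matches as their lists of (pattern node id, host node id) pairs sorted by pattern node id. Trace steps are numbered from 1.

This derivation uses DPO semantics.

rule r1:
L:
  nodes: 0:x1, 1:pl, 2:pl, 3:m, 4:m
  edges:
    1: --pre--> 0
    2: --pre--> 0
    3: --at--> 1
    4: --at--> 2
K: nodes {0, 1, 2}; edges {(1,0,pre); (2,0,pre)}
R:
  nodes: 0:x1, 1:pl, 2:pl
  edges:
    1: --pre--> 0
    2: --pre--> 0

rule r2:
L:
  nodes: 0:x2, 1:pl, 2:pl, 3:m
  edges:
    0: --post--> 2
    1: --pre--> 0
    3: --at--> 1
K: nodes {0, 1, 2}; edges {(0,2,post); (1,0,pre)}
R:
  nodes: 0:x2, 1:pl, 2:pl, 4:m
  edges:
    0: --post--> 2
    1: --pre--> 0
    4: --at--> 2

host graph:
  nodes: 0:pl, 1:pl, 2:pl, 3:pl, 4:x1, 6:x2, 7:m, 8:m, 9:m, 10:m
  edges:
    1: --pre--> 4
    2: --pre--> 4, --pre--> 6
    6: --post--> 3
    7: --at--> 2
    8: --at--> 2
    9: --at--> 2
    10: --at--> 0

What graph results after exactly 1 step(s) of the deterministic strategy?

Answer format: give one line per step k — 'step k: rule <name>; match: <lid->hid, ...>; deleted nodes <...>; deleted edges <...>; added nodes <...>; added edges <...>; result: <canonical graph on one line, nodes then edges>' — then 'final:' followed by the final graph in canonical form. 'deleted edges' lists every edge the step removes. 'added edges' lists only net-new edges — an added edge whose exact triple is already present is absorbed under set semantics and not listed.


step 1: rule r2; match: 0->6, 1->2, 2->3, 3->7; deleted nodes 7; deleted edges (7,2,at); added nodes 11; added edges (11,3,at); result: nodes: 0:pl, 1:pl, 2:pl, 3:pl, 4:x1, 6:x2, 8:m, 9:m, 10:m, 11:m edges: (1,4,pre); (2,4,pre); (2,6,pre); (6,3,post); (8,2,at); (9,2,at); (10,0,at); (11,3,at)
final:
nodes: 0:pl, 1:pl, 2:pl, 3:pl, 4:x1, 6:x2, 8:m, 9:m, 10:m, 11:m
edges: (1,4,pre); (2,4,pre); (2,6,pre); (6,3,post); (8,2,at); (9,2,at); (10,0,at); (11,3,at)


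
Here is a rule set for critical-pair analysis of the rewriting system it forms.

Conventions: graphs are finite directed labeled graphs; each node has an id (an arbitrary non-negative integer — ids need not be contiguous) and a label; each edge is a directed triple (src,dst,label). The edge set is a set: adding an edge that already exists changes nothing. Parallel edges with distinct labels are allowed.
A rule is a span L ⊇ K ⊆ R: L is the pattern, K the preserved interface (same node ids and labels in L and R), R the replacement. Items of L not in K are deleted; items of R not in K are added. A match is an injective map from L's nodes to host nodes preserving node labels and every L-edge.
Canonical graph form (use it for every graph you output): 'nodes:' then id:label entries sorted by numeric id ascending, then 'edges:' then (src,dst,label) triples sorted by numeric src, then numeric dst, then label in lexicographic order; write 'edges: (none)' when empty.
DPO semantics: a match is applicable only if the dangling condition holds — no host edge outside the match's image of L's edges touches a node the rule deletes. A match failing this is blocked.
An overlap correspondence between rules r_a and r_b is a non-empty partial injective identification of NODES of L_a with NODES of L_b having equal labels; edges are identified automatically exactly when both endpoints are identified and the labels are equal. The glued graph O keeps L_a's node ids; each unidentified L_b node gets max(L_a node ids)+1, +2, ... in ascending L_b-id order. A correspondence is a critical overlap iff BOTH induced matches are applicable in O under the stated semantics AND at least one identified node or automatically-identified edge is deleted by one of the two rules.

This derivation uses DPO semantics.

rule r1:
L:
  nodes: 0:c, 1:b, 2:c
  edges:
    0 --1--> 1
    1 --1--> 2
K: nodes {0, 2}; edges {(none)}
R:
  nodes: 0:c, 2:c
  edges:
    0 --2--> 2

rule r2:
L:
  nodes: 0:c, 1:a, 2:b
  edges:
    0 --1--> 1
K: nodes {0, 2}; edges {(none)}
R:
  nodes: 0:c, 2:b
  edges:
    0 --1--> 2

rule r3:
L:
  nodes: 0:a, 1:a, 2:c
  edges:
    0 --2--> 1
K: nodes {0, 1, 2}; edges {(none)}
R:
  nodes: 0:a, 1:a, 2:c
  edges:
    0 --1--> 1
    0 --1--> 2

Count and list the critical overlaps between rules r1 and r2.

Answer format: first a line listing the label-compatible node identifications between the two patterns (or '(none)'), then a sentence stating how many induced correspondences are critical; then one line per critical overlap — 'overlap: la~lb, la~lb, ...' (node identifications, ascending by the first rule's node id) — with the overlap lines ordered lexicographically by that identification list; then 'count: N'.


label-compatible node identifications between L(r1) and L(r2): 0~0, 1~2, 2~0
3 of the induced correspondences are critical overlaps of r1 and r2.
overlap: 0~0, 1~2
overlap: 1~2
overlap: 1~2, 2~0
count: 3


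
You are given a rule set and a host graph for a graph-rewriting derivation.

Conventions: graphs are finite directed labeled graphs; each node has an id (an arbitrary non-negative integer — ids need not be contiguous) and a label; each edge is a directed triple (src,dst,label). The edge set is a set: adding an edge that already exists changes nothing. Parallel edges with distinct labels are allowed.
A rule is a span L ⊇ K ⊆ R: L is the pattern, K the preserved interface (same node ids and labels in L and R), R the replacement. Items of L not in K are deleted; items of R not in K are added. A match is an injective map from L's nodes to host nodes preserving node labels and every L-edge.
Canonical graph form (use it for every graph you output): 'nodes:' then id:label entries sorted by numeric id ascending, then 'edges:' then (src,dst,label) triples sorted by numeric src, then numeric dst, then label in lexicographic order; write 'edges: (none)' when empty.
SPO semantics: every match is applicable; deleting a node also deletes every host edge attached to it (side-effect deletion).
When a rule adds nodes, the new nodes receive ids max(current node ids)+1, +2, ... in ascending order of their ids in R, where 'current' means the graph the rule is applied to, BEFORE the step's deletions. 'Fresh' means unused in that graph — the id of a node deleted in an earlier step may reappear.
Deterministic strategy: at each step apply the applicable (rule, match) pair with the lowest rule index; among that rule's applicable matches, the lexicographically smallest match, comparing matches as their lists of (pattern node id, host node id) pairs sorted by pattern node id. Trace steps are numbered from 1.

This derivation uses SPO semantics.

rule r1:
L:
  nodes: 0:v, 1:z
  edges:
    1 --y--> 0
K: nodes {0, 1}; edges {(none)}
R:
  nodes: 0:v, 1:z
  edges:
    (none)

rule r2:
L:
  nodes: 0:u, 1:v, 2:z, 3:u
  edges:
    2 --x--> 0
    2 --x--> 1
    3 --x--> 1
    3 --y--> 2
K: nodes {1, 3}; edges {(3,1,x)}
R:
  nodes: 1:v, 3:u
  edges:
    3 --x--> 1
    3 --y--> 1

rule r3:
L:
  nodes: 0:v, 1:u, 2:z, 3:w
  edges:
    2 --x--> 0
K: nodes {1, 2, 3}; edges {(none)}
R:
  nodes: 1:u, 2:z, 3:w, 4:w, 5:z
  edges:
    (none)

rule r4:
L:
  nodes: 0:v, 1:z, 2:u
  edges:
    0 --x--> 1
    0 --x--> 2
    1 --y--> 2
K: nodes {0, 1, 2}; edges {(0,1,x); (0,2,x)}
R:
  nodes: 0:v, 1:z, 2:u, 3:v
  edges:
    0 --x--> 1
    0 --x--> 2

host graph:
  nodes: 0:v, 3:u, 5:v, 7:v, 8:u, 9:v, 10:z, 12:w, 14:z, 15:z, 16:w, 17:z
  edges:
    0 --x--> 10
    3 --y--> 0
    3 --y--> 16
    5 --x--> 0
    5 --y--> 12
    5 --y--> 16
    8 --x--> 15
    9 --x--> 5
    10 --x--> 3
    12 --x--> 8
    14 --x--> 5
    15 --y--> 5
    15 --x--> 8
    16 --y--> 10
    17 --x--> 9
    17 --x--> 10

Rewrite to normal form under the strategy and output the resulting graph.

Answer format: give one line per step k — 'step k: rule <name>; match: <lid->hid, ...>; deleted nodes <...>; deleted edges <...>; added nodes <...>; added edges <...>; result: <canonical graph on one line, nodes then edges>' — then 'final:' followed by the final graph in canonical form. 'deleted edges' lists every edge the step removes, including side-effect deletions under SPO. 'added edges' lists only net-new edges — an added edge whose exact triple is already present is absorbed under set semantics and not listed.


step 1: rule r1; match: 0->5, 1->15; deleted nodes (none); deleted edges (15,5,y); added nodes (none); added edges (none); result: nodes: 0:v, 3:u, 5:v, 7:v, 8:u, 9:v, 10:z, 12:w, 14:z, 15:z, 16:w, 17:z edges: (0,10,x); (3,0,y); (3,16,y); (5,0,x); (5,12,y); (5,16,y); (8,15,x); (9,5,x); (10,3,x); (12,8,x); (14,5,x); (15,8,x); (16,10,y); (17,9,x); (17,10,x)
step 2: rule r3; match: 0->5, 1->3, 2->14, 3->12; deleted nodes 5; deleted edges (5,0,x); (5,12,y); (5,16,y); (9,5,x); (14,5,x); added nodes 18, 19; added edges (none); result: nodes: 0:v, 3:u, 7:v, 8:u, 9:v, 10:z, 12:w, 14:z, 15:z, 16:w, 17:z, 18:w, 19:z edges: (0,10,x); (3,0,y); (3,16,y); (8,15,x); (10,3,x); (12,8,x); (15,8,x); (16,10,y); (17,9,x); (17,10,x)
step 3: rule r3; match: 0->9, 1->3, 2->17, 3->12; deleted nodes 9; deleted edges (17,9,x); added nodes 20, 21; added edges (none); result: nodes: 0:v, 3:u, 7:v, 8:u, 10:z, 12:w, 14:z, 15:z, 16:w, 17:z, 18:w, 19:z, 20:w, 21:z edges: (0,10,x); (3,0,y); (3,16,y); (8,15,x); (10,3,x); (12,8,x); (15,8,x); (16,10,y); (17,10,x)
final:
nodes: 0:v, 3:u, 7:v, 8:u, 10:z, 12:w, 14:z, 15:z, 16:w, 17:z, 18:w, 19:z, 20:w, 21:z
edges: (0,10,x); (3,0,y); (3,16,y); (8,15,x); (10,3,x); (12,8,x); (15,8,x); (16,10,y); (17,10,x)


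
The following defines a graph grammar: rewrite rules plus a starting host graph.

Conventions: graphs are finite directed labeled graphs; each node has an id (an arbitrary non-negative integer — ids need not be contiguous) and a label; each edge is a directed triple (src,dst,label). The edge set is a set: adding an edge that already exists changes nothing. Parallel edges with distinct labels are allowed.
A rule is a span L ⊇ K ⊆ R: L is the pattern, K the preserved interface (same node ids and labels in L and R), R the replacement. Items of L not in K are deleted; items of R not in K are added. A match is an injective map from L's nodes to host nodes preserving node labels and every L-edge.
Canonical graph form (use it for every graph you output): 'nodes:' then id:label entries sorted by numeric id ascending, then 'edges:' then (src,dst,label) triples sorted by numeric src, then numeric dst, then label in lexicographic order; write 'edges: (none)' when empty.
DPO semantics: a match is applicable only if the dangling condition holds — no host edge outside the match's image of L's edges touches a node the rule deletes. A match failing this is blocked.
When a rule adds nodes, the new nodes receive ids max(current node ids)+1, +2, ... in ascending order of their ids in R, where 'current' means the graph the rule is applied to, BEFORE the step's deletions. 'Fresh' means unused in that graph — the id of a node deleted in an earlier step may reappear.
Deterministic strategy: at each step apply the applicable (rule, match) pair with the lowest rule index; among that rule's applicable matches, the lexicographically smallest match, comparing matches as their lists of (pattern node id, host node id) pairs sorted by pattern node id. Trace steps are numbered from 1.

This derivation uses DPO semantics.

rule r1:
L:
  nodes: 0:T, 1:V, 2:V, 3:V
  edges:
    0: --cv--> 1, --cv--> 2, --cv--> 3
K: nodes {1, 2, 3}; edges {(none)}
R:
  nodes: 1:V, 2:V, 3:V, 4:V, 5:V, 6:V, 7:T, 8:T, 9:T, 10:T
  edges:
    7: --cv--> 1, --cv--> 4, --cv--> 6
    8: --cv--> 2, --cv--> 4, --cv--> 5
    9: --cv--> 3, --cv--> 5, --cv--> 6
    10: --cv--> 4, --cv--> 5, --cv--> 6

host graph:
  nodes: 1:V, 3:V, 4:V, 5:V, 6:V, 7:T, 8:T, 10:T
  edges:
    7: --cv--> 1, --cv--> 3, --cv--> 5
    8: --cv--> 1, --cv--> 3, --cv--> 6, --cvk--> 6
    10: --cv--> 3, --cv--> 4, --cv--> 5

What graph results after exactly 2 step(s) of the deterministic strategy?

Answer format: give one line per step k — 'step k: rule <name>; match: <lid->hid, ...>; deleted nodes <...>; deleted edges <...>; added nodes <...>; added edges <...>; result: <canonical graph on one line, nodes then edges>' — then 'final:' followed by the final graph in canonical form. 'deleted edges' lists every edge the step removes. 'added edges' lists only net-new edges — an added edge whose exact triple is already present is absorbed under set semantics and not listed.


step 1: rule r1; match: 0->7, 1->1, 2->3, 3->5; deleted nodes 7; deleted edges (7,1,cv); (7,3,cv); (7,5,cv); added nodes 11, 12, 13, 14, 15, 16, 17; added edges (14,1,cv); (14,11,cv); (14,13,cv); (15,3,cv); (15,11,cv); (15,12,cv); (16,5,cv); (16,12,cv); (16,13,cv); (17,11,cv); (17,12,cv); (17,13,cv); result: nodes: 1:V, 3:V, 4:V, 5:V, 6:V, 8:T, 10:T, 11:V, 12:V, 13:V, 14:T, 15:T, 16:T, 17:T edges: (8,1,cv); (8,3,cv); (8,6,cv); (8,6,cvk); (10,3,cv); (10,4,cv); (10,5,cv); (14,1,cv); (14,11,cv); (14,13,cv); (15,3,cv); (15,11,cv); (15,12,cv); (16,5,cv); (16,12,cv); (16,13,cv); (17,11,cv); (17,12,cv); (17,13,cv)
step 2: rule r1; match: 0->10, 1->3, 2->4, 3->5; deleted nodes 10; deleted edges (10,3,cv); (10,4,cv); (10,5,cv); added nodes 18, 19, 20, 21, 22, 23, 24; added edges (21,3,cv); (21,18,cv); (21,20,cv); (22,4,cv); (22,18,cv); (22,19,cv); (23,5,cv); (23,19,cv); (23,20,cv); (24,18,cv); (24,19,cv); (24,20,cv); result: nodes: 1:V, 3:V, 4:V, 5:V, 6:V, 8:T, 11:V, 12:V, 13:V, 14:T, 15:T, 16:T, 17:T, 18:V, 19:V, 20:V, 21:T, 22:T, 23:T, 24:T edges: (8,1,cv); (8,3,cv); (8,6,cv); (8,6,cvk); (14,1,cv); (14,11,cv); (14,13,cv); (15,3,cv); (15,11,cv); (15,12,cv); (16,5,cv); (16,12,cv); (16,13,cv); (17,11,cv); (17,12,cv); (17,13,cv); (21,3,cv); (21,18,cv); (21,20,cv); (22,4,cv); (22,18,cv); (22,19,cv); (23,5,cv); (23,19,cv); (23,20,cv); (24,18,cv); (24,19,cv); (24,20,cv)
final:
nodes: 1:V, 3:V, 4:V, 5:V, 6:V, 8:T, 11:V, 12:V, 13:V, 14:T, 15:T, 16:T, 17:T, 18:V, 19:V, 20:V, 21:T, 22:T, 23:T, 24:T
edges: (8,1,cv); (8,3,cv); (8,6,cv); (8,6,cvk); (14,1,cv); (14,11,cv); (14,13,cv); (15,3,cv); (15,11,cv); (15,12,cv); (16,5,cv); (16,12,cv); (16,13,cv); (17,11,cv); (17,12,cv); (17,13,cv); (21,3,cv); (21,18,cv); (21,20,cv); (22,4,cv); (22,18,cv); (22,19,cv); (23,5,cv); (23,19,cv); (23,20,cv); (24,18,cv); (24,19,cv); (24,20,cv)


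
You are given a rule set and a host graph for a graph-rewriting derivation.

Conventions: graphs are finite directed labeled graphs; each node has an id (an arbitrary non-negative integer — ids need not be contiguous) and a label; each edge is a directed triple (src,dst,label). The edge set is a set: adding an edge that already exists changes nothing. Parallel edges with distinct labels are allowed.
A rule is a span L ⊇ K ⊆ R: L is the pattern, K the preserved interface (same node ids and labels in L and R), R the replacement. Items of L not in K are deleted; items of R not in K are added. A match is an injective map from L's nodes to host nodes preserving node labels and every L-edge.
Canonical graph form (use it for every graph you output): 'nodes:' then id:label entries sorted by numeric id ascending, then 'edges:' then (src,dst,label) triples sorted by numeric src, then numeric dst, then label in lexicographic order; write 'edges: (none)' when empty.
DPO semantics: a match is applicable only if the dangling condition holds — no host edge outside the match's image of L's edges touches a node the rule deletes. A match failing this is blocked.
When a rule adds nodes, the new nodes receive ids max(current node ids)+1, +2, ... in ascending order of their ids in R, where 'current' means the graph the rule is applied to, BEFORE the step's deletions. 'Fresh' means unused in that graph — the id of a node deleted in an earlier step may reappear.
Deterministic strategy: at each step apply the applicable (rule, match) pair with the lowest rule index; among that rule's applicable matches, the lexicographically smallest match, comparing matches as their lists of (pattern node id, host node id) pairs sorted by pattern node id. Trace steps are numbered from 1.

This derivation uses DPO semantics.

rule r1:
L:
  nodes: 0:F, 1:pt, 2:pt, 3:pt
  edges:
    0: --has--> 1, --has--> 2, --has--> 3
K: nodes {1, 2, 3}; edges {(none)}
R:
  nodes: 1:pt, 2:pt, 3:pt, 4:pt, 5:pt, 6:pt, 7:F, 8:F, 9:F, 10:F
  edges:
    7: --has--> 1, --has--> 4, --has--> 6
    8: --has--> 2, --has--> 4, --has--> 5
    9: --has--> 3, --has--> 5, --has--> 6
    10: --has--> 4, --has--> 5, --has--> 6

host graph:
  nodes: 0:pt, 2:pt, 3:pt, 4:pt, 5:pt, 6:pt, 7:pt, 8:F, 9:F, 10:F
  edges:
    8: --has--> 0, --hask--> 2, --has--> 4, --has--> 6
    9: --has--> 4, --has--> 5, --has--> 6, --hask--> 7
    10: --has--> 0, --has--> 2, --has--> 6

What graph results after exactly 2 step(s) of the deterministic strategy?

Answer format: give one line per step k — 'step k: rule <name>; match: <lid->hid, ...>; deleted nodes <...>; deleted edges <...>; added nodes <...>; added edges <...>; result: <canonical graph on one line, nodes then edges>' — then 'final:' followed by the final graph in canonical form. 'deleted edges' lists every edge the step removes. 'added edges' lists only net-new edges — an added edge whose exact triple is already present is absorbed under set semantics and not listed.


step 1: rule r1; match: 0->10, 1->0, 2->2, 3->6; deleted nodes 10; deleted edges (10,0,has); (10,2,has); (10,6,has); added nodes 11, 12, 13, 14, 15, 16, 17; added edges (14,0,has); (14,11,has); (14,13,has); (15,2,has); (15,11,has); (15,12,has); (16,6,has); (16,12,has); (16,13,has); (17,11,has); (17,12,has); (17,13,has); result: nodes: 0:pt, 2:pt, 3:pt, 4:pt, 5:pt, 6:pt, 7:pt, 8:F, 9:F, 11:pt, 12:pt, 13:pt, 14:F, 15:F, 16:F, 17:F edges: (8,0,has); (8,2,hask); (8,4,has); (8,6,has); (9,4,has); (9,5,has); (9,6,has); (9,7,hask); (14,0,has); (14,11,has); (14,13,has); (15,2,has); (15,11,has); (15,12,has); (16,6,has); (16,12,has); (16,13,has); (17,11,has); (17,12,has); (17,13,has)
step 2: rule r1; match: 0->14, 1->0, 2->11, 3->13; deleted nodes 14; deleted edges (14,0,has); (14,11,has); (14,13,has); added nodes 18, 19, 20, 21, 22, 23, 24; added edges (21,0,has); (21,18,has); (21,20,has); (22,11,has); (22,18,has); (22,19,has); (23,13,has); (23,19,has); (23,20,has); (24,18,has); (24,19,has); (24,20,has); result: nodes: 0:pt, 2:pt, 3:pt, 4:pt, 5:pt, 6:pt, 7:pt, 8:F, 9:F, 11:pt, 12:pt, 13:pt, 15:F, 16:F, 17:F, 18:pt, 19:pt, 20:pt, 21:F, 22:F, 23:F, 24:F edges: (8,0,has); (8,2,hask); (8,4,has); (8,6,has); (9,4,has); (9,5,has); (9,6,has); (9,7,hask); (15,2,has); (15,11,has); (15,12,has); (16,6,has); (16,12,has); (16,13,has); (17,11,has); (17,12,has); (17,13,has); (21,0,has); (21,18,has); (21,20,has); (22,11,has); (22,18,has); (22,19,has); (23,13,has); (23,19,has); (23,20,has); (24,18,has); (24,19,has); (24,20,has)
final:
nodes: 0:pt, 2:pt, 3:pt, 4:pt, 5:pt, 6:pt, 7:pt, 8:F, 9:F, 11:pt, 12:pt, 13:pt, 15:F, 16:F, 17:F, 18:pt, 19:pt, 20:pt, 21:F, 22:F, 23:F, 24:F
edges: (8,0,has); (8,2,hask); (8,4,has); (8,6,has); (9,4,has); (9,5,has); (9,6,has); (9,7,hask); (15,2,has); (15,11,has); (15,12,has); (16,6,has); (16,12,has); (16,13,has); (17,11,has); (17,12,has); (17,13,has); (21,0,has); (21,18,has); (21,20,has); (22,11,has); (22,18,has); (22,19,has); (23,13,has); (23,19,has); (23,20,has); (24,18,has); (24,19,has); (24,20,has)


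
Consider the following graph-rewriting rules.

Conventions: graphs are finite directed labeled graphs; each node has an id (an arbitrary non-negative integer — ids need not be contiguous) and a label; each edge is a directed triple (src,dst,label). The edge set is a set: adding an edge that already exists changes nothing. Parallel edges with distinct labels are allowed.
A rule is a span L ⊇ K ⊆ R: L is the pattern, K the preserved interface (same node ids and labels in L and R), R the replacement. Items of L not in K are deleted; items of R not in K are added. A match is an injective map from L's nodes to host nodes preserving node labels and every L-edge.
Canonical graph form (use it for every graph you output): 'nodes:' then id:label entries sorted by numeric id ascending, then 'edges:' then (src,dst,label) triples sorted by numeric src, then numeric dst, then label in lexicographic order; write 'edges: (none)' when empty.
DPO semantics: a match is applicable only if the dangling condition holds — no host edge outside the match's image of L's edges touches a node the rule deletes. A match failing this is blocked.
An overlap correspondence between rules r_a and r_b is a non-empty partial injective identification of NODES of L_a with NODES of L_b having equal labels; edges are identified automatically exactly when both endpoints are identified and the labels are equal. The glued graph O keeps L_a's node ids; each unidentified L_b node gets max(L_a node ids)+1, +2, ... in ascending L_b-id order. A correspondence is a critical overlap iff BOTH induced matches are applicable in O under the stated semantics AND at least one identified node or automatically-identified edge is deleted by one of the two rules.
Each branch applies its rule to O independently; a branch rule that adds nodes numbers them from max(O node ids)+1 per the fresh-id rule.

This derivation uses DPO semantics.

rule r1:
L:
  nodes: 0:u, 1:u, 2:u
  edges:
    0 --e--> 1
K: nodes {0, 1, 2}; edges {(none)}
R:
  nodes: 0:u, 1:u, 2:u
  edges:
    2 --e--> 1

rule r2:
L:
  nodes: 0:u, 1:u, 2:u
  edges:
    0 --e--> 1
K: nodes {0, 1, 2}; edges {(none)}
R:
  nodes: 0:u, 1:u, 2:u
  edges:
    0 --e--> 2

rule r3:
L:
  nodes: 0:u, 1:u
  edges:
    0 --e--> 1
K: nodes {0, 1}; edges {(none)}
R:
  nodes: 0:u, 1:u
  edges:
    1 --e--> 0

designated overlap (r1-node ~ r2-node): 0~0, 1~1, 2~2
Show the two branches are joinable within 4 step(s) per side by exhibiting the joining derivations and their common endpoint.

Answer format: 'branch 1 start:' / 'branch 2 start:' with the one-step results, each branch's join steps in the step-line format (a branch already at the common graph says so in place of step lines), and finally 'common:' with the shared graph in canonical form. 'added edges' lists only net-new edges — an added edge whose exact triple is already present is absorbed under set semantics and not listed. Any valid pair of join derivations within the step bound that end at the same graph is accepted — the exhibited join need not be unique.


branch 1 start:
nodes: 0:u, 1:u, 2:u
edges: (2,1,e)
branch 2 start:
nodes: 0:u, 1:u, 2:u
edges: (0,2,e)
branch 1 step 1: rule r1; match: 0->2, 1->1, 2->0; deleted nodes (none); deleted edges (2,1,e); added nodes (none); added edges (0,1,e); result: nodes: 0:u, 1:u, 2:u edges: (0,1,e)
branch 2 step 1: rule r2; match: 0->0, 1->2, 2->1; deleted nodes (none); deleted edges (0,2,e); added nodes (none); added edges (0,1,e); result: nodes: 0:u, 1:u, 2:u edges: (0,1,e)
common:
nodes: 0:u, 1:u, 2:u
edges: (0,1,e)


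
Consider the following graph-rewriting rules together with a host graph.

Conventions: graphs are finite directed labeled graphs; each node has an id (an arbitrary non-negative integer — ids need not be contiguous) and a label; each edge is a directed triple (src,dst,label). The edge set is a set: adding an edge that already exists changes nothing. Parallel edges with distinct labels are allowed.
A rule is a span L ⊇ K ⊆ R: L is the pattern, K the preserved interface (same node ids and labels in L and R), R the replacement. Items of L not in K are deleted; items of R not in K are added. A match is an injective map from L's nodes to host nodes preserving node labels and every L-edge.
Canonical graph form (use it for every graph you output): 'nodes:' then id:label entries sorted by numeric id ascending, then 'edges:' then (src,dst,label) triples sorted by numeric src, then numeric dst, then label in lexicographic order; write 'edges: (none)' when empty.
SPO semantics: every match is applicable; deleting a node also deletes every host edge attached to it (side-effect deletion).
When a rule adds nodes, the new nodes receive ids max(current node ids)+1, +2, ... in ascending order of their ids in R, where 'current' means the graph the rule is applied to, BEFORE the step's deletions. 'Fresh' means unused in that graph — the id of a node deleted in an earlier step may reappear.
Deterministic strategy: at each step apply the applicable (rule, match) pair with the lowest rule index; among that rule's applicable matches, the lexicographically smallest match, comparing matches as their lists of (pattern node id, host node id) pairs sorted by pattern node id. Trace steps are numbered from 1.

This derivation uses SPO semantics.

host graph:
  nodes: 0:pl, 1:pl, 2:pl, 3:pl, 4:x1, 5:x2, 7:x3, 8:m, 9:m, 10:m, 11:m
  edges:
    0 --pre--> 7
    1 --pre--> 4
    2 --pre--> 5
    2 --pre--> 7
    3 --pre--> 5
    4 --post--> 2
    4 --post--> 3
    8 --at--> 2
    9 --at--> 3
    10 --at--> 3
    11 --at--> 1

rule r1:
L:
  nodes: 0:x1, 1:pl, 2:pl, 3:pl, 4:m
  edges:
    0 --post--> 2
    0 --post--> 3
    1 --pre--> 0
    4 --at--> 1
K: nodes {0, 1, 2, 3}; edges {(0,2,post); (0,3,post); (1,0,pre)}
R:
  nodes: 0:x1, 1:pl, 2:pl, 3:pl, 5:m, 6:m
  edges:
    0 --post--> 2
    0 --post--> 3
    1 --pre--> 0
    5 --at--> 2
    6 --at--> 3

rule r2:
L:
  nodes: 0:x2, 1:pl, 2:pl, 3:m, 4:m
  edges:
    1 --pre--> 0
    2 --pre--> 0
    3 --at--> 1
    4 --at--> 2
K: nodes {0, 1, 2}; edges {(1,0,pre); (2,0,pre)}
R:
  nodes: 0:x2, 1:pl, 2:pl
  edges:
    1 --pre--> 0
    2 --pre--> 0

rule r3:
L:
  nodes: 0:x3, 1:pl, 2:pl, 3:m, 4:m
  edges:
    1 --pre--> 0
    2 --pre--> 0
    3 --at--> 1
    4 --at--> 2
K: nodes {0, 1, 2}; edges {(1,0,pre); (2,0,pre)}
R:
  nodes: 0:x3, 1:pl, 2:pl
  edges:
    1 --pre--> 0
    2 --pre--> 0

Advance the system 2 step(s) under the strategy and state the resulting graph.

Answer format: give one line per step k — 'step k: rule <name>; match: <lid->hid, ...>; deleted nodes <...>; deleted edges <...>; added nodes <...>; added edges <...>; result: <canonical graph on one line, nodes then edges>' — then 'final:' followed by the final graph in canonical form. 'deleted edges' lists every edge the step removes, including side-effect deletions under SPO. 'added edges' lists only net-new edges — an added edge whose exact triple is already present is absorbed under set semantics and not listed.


step 1: rule r1; match: 0->4, 1->1, 2->2, 3->3, 4->11; deleted nodes 11; deleted edges (11,1,at); added nodes 12, 13; added edges (12,2,at); (13,3,at); result: nodes: 0:pl, 1:pl, 2:pl, 3:pl, 4:x1, 5:x2, 7:x3, 8:m, 9:m, 10:m, 12:m, 13:m edges: (0,7,pre); (1,4,pre); (2,5,pre); (2,7,pre); (3,5,pre); (4,2,post); (4,3,post); (8,2,at); (9,3,at); (10,3,at); (12,2,at); (13,3,at)
step 2: rule r2; match: 0->5, 1->2, 2->3, 3->8, 4->9; deleted nodes 8, 9; deleted edges (8,2,at); (9,3,at); added nodes (none); added edges (none); result: nodes: 0:pl, 1:pl, 2:pl, 3:pl, 4:x1, 5:x2, 7:x3, 10:m, 12:m, 13:m edges: (0,7,pre); (1,4,pre); (2,5,pre); (2,7,pre); (3,5,pre); (4,2,post); (4,3,post); (10,3,at); (12,2,at); (13,3,at)
final:
nodes: 0:pl, 1:pl, 2:pl, 3:pl, 4:x1, 5:x2, 7:x3, 10:m, 12:m, 13:m
edges: (0,7,pre); (1,4,pre); (2,5,pre); (2,7,pre); (3,5,pre); (4,2,post); (4,3,post); (10,3,at); (12,2,at); (13,3,at)
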